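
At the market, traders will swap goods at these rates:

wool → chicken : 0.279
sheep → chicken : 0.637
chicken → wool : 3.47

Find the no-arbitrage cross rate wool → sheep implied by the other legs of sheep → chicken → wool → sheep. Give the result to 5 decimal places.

0.45241

Known legs of the cycle: 0.637 × 3.47 = 2.21039
For no arbitrage the full-cycle product must be 1, so the missing rate is 1 / 2.21039 ≈ 0.4524089.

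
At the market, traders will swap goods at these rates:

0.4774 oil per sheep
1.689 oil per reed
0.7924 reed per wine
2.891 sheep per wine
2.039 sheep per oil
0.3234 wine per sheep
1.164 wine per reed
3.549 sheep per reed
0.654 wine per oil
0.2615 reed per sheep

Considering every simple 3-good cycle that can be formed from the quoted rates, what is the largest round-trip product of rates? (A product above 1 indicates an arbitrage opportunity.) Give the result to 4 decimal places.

sheep→wine→reed→sheep: 0.3234 × 0.7924 × 3.549 = 0.90947
oil→wine→sheep→oil: 0.654 × 2.891 × 0.4774 = 0.90263
oil→sheep→reed→oil: 2.039 × 0.2615 × 1.689 = 0.90057
sheep→reed→wine→sheep: 0.2615 × 1.164 × 2.891 = 0.87998
oil→wine→reed→oil: 0.654 × 0.7924 × 1.689 = 0.87529
Maximum is sheep→wine→reed→sheep at 0.9095; no arbitrage — every cycle loses value.

0.9095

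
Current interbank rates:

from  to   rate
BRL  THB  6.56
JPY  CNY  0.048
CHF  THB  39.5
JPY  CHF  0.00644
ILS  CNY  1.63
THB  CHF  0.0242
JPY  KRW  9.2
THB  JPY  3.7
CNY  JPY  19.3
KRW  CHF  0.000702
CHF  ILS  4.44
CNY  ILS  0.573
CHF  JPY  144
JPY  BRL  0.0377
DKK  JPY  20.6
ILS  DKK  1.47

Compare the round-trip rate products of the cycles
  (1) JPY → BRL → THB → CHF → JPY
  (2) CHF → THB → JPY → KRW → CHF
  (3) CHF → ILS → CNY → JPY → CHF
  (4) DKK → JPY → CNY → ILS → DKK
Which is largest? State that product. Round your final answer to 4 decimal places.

0.9439

(1) 0.0377 × 6.56 × 0.0242 × 144 = 0.86183
(2) 39.5 × 3.7 × 9.2 × 0.000702 = 0.94390
(3) 4.44 × 1.63 × 19.3 × 0.00644 = 0.89953
(4) 20.6 × 0.048 × 0.573 × 1.47 = 0.83288
Highest is cycle (2) at 0.9439 (≤1, no arbitrage).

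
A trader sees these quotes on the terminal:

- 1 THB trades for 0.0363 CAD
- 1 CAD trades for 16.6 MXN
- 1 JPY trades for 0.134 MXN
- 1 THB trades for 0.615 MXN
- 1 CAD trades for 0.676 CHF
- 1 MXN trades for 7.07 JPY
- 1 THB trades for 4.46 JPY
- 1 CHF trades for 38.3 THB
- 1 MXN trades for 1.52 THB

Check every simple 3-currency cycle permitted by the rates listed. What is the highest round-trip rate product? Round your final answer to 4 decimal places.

CAD→CHF→THB→CAD: 0.676 × 38.3 × 0.0363 = 0.93984
CAD→MXN→THB→CAD: 16.6 × 1.52 × 0.0363 = 0.91592
JPY→MXN→THB→JPY: 0.134 × 1.52 × 4.46 = 0.90841
Maximum is CAD→CHF→THB→CAD at 0.9398; no arbitrage — every cycle loses value.

0.9398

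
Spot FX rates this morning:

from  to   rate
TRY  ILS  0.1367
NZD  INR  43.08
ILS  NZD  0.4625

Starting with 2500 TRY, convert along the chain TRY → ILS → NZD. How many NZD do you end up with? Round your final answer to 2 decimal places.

158.06

2500 TRY × 0.1367 = 341.75 ILS
341.75 ILS × 0.4625 = 158.059375 NZD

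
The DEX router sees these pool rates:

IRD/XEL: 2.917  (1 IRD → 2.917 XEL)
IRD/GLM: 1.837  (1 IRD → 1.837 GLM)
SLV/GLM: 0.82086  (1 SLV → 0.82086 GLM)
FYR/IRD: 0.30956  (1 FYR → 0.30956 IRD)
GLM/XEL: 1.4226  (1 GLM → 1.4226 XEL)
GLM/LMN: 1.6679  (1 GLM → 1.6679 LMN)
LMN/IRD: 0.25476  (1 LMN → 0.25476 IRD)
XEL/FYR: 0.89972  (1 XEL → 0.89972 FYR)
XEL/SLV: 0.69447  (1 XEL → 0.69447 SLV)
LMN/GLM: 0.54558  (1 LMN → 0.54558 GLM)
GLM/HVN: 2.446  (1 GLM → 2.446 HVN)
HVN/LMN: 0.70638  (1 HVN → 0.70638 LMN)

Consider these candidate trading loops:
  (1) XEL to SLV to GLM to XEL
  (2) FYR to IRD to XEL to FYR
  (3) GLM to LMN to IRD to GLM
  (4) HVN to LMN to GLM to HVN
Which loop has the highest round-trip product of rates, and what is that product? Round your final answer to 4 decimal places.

(1) 0.69447 × 0.82086 × 1.4226 = 0.81097
(2) 0.30956 × 2.917 × 0.89972 = 0.81244
(3) 1.6679 × 0.25476 × 1.837 = 0.78057
(4) 0.70638 × 0.54558 × 2.446 = 0.94266
Highest is cycle (4) at 0.9427 (≤1, no arbitrage).

0.9427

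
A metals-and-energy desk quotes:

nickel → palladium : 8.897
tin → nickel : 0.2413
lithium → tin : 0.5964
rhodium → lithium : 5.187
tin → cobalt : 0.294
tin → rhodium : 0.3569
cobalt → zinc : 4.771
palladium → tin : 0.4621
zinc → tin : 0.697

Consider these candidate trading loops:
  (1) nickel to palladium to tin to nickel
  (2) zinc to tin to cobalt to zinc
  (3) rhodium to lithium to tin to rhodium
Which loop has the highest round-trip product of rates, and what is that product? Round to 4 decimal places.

(1) 8.897 × 0.4621 × 0.2413 = 0.99206
(2) 0.697 × 0.294 × 4.771 = 0.97766
(3) 5.187 × 0.5964 × 0.3569 = 1.10408
Highest is cycle (3) at 1.1041 (>1, arbitrage).

1.1041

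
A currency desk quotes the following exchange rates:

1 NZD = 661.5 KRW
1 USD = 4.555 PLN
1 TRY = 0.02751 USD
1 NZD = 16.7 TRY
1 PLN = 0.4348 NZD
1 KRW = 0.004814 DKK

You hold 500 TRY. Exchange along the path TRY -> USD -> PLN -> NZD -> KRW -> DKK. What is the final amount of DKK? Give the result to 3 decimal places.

500 TRY × 0.02751 = 13.755 USD
13.755 USD × 4.555 = 62.654025 PLN
62.654025 PLN × 0.4348 = 27.24197007 NZD
27.24197007 NZD × 661.5 = 18020.563201305 KRW
18020.563201305 KRW × 0.004814 = 86.75099125108227 DKK

86.751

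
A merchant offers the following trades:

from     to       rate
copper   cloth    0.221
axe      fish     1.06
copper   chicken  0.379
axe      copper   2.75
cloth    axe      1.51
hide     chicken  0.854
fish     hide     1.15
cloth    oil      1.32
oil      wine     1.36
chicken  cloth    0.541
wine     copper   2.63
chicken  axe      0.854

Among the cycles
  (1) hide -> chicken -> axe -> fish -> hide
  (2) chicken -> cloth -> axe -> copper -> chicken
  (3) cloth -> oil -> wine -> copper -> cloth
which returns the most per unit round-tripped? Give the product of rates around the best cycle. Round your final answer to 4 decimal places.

(1) 0.854 × 0.854 × 1.06 × 1.15 = 0.88904
(2) 0.541 × 1.51 × 2.75 × 0.379 = 0.85142
(3) 1.32 × 1.36 × 2.63 × 0.221 = 1.04342
Highest is cycle (3) at 1.0434 (>1, arbitrage).

1.0434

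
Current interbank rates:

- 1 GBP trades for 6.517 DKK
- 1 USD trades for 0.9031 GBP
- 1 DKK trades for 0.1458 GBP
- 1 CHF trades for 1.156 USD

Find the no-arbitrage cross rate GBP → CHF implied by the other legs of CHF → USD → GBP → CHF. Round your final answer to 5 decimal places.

Known legs of the cycle: 1.156 × 0.9031 = 1.0439836
For no arbitrage the full-cycle product must be 1, so the missing rate is 1 / 1.0439836 ≈ 0.9578695.

0.95787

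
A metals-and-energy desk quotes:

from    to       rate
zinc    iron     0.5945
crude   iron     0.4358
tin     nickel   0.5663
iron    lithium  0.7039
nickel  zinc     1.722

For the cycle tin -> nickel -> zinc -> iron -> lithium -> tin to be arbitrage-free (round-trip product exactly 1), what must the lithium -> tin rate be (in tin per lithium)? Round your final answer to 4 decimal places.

2.4505

Known legs of the cycle: 0.5663 × 1.722 × 0.5945 × 0.7039 = 0.40807739004753
For no arbitrage the full-cycle product must be 1, so the missing rate is 1 / 0.40807739004753 ≈ 2.450516.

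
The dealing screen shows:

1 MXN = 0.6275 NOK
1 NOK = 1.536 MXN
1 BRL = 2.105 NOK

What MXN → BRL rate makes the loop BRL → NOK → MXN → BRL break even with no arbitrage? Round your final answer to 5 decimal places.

Known legs of the cycle: 2.105 × 1.536 = 3.23328
For no arbitrage the full-cycle product must be 1, so the missing rate is 1 / 3.23328 ≈ 0.3092835.

0.30928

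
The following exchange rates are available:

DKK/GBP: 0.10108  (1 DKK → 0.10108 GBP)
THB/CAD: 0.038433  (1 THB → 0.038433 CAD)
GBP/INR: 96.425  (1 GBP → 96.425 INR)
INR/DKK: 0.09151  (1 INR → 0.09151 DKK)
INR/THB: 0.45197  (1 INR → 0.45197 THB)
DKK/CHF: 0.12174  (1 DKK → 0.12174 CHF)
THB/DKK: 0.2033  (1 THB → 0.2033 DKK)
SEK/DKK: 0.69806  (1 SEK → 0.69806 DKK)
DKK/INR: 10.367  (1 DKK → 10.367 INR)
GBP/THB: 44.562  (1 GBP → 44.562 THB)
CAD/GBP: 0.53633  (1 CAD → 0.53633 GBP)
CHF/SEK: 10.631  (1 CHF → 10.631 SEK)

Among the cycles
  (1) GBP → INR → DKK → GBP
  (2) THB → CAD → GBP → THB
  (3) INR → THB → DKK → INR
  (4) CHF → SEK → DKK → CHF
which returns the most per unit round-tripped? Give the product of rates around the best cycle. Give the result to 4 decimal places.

0.9526

(1) 96.425 × 0.09151 × 0.10108 = 0.89191
(2) 0.038433 × 0.53633 × 44.562 = 0.91855
(3) 0.45197 × 0.2033 × 10.367 = 0.95258
(4) 10.631 × 0.69806 × 0.12174 = 0.90344
Highest is cycle (3) at 0.9526 (≤1, no arbitrage).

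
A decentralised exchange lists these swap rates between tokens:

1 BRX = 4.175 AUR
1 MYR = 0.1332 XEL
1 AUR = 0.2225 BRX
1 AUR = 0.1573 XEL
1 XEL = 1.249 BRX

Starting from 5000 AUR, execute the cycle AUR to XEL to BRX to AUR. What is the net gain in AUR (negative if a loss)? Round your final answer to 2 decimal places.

-898.74

5000 AUR × 0.1573 = 786.5 XEL
786.5 XEL × 1.249 = 982.3385 BRX
982.3385 BRX × 4.175 = 4101.2632375 AUR
Net change: 4101.2632375 − 5000 = -898.7367625 AUR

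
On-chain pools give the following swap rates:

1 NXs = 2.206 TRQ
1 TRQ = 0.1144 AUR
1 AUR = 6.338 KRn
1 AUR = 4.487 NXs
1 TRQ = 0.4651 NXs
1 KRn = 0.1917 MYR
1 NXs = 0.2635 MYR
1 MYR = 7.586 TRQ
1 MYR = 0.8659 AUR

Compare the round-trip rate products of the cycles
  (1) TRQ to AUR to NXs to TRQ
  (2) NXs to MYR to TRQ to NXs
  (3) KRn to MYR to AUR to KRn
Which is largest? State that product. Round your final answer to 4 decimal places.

1.1324

(1) 0.1144 × 4.487 × 2.206 = 1.13237
(2) 0.2635 × 7.586 × 0.4651 = 0.92969
(3) 0.1917 × 0.8659 × 6.338 = 1.05206
Highest is cycle (1) at 1.1324 (>1, arbitrage).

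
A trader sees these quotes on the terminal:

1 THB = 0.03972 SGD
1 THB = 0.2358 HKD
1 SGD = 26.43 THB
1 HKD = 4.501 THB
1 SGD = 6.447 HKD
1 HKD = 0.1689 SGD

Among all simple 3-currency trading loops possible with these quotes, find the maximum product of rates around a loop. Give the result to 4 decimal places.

1.1526

HKD→THB→SGD→HKD: 4.501 × 0.03972 × 6.447 = 1.15259
HKD→SGD→THB→HKD: 0.1689 × 26.43 × 0.2358 = 1.05262
Maximum is HKD→THB→SGD→HKD at 1.1526; arbitrage exists.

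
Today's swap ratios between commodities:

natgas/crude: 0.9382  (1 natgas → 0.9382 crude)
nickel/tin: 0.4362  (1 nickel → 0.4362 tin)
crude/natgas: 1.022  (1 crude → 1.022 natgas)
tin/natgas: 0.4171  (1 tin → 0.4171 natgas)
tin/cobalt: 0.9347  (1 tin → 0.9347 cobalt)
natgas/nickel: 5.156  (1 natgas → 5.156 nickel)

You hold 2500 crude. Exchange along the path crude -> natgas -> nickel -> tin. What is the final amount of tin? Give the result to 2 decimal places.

5746.32

2500 crude × 1.022 = 2555 natgas
2555 natgas × 5.156 = 13173.58 nickel
13173.58 nickel × 0.4362 = 5746.315596 tin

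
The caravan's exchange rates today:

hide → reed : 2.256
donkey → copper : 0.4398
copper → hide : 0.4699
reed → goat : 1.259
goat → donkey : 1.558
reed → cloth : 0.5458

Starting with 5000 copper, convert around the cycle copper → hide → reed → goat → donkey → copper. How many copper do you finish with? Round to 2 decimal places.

4572.60

5000 copper × 0.4699 = 2349.5 hide
2349.5 hide × 2.256 = 5300.472 reed
5300.472 reed × 1.259 = 6673.294248 goat
6673.294248 goat × 1.558 = 10396.992438384 donkey
10396.992438384 donkey × 0.4398 = 4572.5972744012832 copper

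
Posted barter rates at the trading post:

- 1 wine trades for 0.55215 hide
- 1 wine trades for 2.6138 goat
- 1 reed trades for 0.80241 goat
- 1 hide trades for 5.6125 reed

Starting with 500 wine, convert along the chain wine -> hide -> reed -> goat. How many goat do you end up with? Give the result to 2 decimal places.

1243.31

500 wine × 0.55215 = 276.075 hide
276.075 hide × 5.6125 = 1549.4709375 reed
1549.4709375 reed × 0.80241 = 1243.310974959375 goat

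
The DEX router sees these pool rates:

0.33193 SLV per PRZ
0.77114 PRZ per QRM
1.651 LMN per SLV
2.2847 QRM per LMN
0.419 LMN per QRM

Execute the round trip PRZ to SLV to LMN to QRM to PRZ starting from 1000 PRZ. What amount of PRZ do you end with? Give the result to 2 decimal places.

965.51

1000 PRZ × 0.33193 = 331.93 SLV
331.93 SLV × 1.651 = 548.01643 LMN
548.01643 LMN × 2.2847 = 1252.053137621 QRM
1252.053137621 QRM × 0.77114 = 965.50825654505794 PRZ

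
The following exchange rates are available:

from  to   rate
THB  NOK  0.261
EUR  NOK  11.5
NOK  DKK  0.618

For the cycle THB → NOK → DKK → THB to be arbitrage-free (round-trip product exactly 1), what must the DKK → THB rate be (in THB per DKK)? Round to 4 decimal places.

6.1997

Known legs of the cycle: 0.261 × 0.618 = 0.161298
For no arbitrage the full-cycle product must be 1, so the missing rate is 1 / 0.161298 ≈ 6.199705.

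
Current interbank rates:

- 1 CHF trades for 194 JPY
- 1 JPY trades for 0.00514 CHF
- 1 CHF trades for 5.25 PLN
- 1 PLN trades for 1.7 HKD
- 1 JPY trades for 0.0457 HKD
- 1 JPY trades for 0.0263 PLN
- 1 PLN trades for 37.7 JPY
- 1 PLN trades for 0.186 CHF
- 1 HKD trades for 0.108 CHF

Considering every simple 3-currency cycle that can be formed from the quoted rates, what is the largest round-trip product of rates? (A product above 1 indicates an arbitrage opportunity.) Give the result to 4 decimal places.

CHF→PLN→JPY→CHF: 5.25 × 37.7 × 0.00514 = 1.01733
CHF→PLN→HKD→CHF: 5.25 × 1.7 × 0.108 = 0.96390
CHF→JPY→HKD→CHF: 194 × 0.0457 × 0.108 = 0.95751
CHF→JPY→PLN→CHF: 194 × 0.0263 × 0.186 = 0.94901
Maximum is CHF→PLN→JPY→CHF at 1.0173; arbitrage exists.

1.0173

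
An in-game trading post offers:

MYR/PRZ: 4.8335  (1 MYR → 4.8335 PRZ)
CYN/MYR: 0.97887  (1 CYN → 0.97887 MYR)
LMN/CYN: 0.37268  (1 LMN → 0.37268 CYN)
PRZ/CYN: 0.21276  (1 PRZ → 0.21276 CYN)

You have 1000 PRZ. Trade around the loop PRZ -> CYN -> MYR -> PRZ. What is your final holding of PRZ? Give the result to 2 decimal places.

1006.65

1000 PRZ × 0.21276 = 212.76 CYN
212.76 CYN × 0.97887 = 208.2643812 MYR
208.2643812 MYR × 4.8335 = 1006.6458865302 PRZ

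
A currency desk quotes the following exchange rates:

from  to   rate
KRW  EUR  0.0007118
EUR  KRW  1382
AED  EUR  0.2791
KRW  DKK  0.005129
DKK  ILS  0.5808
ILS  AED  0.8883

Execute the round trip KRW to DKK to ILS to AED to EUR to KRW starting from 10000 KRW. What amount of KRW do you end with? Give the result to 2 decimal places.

10000 KRW × 0.005129 = 51.29 DKK
51.29 DKK × 0.5808 = 29.789232 ILS
29.789232 ILS × 0.8883 = 26.4617747856 AED
26.4617747856 AED × 0.2791 = 7.38548134266096 EUR
7.38548134266096 EUR × 1382 = 10206.73521555744672 KRW

10206.74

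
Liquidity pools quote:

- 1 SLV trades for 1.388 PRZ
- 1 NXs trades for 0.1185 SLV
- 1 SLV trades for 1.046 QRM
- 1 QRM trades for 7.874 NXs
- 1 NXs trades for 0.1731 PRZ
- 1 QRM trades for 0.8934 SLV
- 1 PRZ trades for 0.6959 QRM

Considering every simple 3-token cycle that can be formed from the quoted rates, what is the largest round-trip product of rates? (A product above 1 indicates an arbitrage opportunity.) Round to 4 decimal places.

SLV→QRM→NXs→SLV: 1.046 × 7.874 × 0.1185 = 0.97599
NXs→PRZ→QRM→NXs: 0.1731 × 0.6959 × 7.874 = 0.94850
SLV→PRZ→QRM→SLV: 1.388 × 0.6959 × 0.8934 = 0.86294
Maximum is SLV→QRM→NXs→SLV at 0.9760; no arbitrage — every cycle loses value.

0.9760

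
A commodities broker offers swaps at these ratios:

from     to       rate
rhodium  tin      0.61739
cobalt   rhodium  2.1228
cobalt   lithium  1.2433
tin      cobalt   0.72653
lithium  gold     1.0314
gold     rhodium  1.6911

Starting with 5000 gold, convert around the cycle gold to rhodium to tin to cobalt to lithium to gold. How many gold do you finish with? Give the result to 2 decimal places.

4863.57

5000 gold × 1.6911 = 8455.5 rhodium
8455.5 rhodium × 0.61739 = 5220.341145 tin
5220.341145 tin × 0.72653 = 3792.73445207685 cobalt
3792.73445207685 cobalt × 1.2433 = 4715.506744267147605 lithium
4715.506744267147605 lithium × 1.0314 = 4863.573656037136039797 gold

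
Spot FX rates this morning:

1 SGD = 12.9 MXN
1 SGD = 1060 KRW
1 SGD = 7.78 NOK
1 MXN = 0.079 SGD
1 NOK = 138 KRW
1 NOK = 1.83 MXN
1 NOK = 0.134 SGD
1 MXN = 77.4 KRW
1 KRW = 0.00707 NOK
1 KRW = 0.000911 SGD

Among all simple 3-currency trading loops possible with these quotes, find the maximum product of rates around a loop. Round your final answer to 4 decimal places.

NOK→MXN→SGD→NOK: 1.83 × 0.079 × 7.78 = 1.12475
NOK→SGD→KRW→NOK: 0.134 × 1060 × 0.00707 = 1.00422
NOK→MXN→KRW→NOK: 1.83 × 77.4 × 0.00707 = 1.00141
NOK→KRW→SGD→NOK: 138 × 0.000911 × 7.78 = 0.97809
SGD→MXN→KRW→SGD: 12.9 × 77.4 × 0.000911 = 0.90960
Maximum is NOK→MXN→SGD→NOK at 1.1248; arbitrage exists.

1.1248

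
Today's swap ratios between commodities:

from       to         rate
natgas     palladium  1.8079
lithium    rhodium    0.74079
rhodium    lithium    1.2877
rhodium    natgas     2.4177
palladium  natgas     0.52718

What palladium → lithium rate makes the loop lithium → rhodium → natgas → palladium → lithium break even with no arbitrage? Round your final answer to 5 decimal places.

0.30884

Known legs of the cycle: 0.74079 × 2.4177 × 1.8079 = 3.2379633324657
For no arbitrage the full-cycle product must be 1, so the missing rate is 1 / 3.2379633324657 ≈ 0.3088361.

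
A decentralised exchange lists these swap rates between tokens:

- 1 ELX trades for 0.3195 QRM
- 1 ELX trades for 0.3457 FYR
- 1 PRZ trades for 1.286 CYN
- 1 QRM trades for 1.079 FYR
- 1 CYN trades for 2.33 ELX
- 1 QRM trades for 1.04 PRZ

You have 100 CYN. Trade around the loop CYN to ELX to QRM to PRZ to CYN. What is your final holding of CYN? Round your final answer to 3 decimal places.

100 CYN × 2.33 = 233 ELX
233 ELX × 0.3195 = 74.4435 QRM
74.4435 QRM × 1.04 = 77.42124 PRZ
77.42124 PRZ × 1.286 = 99.56371464 CYN

99.564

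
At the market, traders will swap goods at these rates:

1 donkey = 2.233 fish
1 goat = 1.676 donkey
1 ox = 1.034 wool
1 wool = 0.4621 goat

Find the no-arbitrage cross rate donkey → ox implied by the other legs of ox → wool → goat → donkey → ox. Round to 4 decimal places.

Known legs of the cycle: 1.034 × 0.4621 × 1.676 = 0.8008119064
For no arbitrage the full-cycle product must be 1, so the missing rate is 1 / 0.8008119064 ≈ 1.248733.

1.2487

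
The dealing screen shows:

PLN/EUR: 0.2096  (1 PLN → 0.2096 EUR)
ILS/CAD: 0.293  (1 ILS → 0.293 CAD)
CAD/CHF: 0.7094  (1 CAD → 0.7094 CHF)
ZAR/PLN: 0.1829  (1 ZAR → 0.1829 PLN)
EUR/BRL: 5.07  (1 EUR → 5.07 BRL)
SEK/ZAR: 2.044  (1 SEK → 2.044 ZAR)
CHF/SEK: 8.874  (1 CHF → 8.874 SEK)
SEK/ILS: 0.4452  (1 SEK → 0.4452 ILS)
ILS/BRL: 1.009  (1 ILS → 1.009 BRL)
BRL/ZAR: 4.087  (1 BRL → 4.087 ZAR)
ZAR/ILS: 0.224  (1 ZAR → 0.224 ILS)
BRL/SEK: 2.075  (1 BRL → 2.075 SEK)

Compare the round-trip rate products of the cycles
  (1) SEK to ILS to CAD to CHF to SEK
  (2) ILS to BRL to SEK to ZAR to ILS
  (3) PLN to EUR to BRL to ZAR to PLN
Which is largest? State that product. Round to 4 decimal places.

0.9586

(1) 0.4452 × 0.293 × 0.7094 × 8.874 = 0.82117
(2) 1.009 × 2.075 × 2.044 × 0.224 = 0.95860
(3) 0.2096 × 5.07 × 4.087 × 0.1829 = 0.79436
Highest is cycle (2) at 0.9586 (≤1, no arbitrage).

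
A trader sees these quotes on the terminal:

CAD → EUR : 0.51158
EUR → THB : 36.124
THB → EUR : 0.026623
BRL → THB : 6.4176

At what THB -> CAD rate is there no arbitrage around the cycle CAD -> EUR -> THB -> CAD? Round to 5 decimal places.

Known legs of the cycle: 0.51158 × 36.124 = 18.48031592
For no arbitrage the full-cycle product must be 1, so the missing rate is 1 / 18.48031592 ≈ 0.0541116.

0.05411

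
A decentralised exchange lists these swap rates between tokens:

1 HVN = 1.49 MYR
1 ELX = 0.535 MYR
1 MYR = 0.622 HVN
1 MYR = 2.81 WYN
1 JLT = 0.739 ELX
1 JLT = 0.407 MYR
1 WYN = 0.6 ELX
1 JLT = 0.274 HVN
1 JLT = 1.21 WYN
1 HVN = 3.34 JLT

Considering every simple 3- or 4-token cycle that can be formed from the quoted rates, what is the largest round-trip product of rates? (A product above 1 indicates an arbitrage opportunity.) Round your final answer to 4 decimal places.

0.9020

WYN→ELX→MYR→WYN: 0.6 × 0.535 × 2.81 = 0.90201
JLT→MYR→HVN→JLT: 0.407 × 0.622 × 3.34 = 0.84553
JLT→ELX→MYR→HVN→JLT: 0.739 × 0.535 × 0.622 × 3.34 = 0.82136
Maximum is WYN→ELX→MYR→WYN at 0.9020; no arbitrage — every cycle loses value.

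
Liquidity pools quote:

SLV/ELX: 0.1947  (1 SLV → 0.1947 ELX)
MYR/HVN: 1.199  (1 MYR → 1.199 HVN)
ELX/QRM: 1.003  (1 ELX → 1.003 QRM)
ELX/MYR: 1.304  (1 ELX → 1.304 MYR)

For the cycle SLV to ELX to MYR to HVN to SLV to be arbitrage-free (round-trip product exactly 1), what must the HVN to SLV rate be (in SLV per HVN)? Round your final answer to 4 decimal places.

Known legs of the cycle: 0.1947 × 1.304 × 1.199 = 0.3044126712
For no arbitrage the full-cycle product must be 1, so the missing rate is 1 / 0.3044126712 ≈ 3.285014.

3.2850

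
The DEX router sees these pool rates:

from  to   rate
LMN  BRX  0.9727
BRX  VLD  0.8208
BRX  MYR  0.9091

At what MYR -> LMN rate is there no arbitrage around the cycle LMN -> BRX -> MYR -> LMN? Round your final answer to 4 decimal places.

1.1309

Known legs of the cycle: 0.9727 × 0.9091 = 0.88428157
For no arbitrage the full-cycle product must be 1, so the missing rate is 1 / 0.88428157 ≈ 1.130862.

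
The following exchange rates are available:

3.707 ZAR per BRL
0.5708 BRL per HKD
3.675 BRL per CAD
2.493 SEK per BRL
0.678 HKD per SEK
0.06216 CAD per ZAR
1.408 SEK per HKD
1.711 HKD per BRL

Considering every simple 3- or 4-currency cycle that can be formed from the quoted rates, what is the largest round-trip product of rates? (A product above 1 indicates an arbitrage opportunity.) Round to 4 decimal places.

0.9648

HKD→BRL→SEK→HKD: 0.5708 × 2.493 × 0.678 = 0.96480
ZAR→CAD→BRL→ZAR: 0.06216 × 3.675 × 3.707 = 0.84682
Maximum is HKD→BRL→SEK→HKD at 0.9648; no arbitrage — every cycle loses value.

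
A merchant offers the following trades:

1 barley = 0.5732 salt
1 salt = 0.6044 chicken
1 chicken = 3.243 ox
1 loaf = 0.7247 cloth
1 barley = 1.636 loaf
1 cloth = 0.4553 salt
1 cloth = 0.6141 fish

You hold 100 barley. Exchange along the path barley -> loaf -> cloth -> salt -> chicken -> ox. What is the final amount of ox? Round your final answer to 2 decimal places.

105.81

100 barley × 1.636 = 163.6 loaf
163.6 loaf × 0.7247 = 118.56092 cloth
118.56092 cloth × 0.4553 = 53.980786876 salt
53.980786876 salt × 0.6044 = 32.6259875878544 chicken
32.6259875878544 chicken × 3.243 = 105.8060777474118192 ox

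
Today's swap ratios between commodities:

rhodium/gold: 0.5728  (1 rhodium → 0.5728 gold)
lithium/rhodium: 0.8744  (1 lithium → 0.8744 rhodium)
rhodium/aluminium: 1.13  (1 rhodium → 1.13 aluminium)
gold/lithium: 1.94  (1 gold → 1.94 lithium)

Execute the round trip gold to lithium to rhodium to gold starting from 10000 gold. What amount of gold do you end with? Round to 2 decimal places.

9716.61

10000 gold × 1.94 = 19400 lithium
19400 lithium × 0.8744 = 16963.36 rhodium
16963.36 rhodium × 0.5728 = 9716.612608 gold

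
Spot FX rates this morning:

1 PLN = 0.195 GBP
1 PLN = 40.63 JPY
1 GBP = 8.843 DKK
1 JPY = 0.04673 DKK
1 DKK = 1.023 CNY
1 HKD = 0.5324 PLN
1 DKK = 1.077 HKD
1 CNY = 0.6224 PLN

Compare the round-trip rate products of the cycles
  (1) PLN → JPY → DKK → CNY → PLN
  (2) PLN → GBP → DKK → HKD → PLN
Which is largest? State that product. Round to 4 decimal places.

1.2089

(1) 40.63 × 0.04673 × 1.023 × 0.6224 = 1.20889
(2) 0.195 × 8.843 × 1.077 × 0.5324 = 0.98875
Highest is cycle (1) at 1.2089 (>1, arbitrage).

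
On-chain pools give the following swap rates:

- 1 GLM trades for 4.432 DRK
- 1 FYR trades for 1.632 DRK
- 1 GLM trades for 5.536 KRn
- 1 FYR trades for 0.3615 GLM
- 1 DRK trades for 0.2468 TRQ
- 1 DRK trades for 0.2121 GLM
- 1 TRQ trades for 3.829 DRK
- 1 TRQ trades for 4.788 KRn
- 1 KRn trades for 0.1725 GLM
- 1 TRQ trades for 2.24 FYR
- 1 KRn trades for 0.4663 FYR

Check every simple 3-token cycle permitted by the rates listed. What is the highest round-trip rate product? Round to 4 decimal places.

0.9332

KRn→FYR→GLM→KRn: 0.4663 × 0.3615 × 5.536 = 0.93319
FYR→DRK→TRQ→FYR: 1.632 × 0.2468 × 2.24 = 0.90222
Maximum is KRn→FYR→GLM→KRn at 0.9332; no arbitrage — every cycle loses value.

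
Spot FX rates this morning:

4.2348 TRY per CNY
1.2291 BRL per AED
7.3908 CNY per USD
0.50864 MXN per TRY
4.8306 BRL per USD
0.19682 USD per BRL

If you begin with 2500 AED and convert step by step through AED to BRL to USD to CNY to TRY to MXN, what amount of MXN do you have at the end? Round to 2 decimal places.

2500 AED × 1.2291 = 3072.75 BRL
3072.75 BRL × 0.19682 = 604.778655 USD
604.778655 USD × 7.3908 = 4469.798083374 CNY
4469.798083374 CNY × 4.2348 = 18928.7009234722152 TRY
18928.7009234722152 TRY × 0.50864 = 9627.894437714907539328 MXN

9627.89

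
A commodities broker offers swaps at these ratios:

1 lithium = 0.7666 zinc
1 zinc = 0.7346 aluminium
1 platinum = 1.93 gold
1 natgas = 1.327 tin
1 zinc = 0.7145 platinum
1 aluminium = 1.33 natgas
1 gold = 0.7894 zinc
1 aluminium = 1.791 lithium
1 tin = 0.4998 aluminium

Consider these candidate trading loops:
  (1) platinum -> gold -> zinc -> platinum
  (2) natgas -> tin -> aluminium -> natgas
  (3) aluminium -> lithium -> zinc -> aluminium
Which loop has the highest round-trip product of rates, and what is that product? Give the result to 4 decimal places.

(1) 1.93 × 0.7894 × 0.7145 = 1.08857
(2) 1.327 × 0.4998 × 1.33 = 0.88210
(3) 1.791 × 0.7666 × 0.7346 = 1.00859
Highest is cycle (1) at 1.0886 (>1, arbitrage).

1.0886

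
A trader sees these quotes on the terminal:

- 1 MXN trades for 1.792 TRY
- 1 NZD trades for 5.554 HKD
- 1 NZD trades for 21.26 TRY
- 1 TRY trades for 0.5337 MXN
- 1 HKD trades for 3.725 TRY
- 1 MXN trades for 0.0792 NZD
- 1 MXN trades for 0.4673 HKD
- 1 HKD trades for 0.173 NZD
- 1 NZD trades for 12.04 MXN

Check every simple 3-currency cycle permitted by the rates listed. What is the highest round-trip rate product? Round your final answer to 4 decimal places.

0.9733

MXN→HKD→NZD→MXN: 0.4673 × 0.173 × 12.04 = 0.97335
TRY→MXN→HKD→TRY: 0.5337 × 0.4673 × 3.725 = 0.92901
TRY→MXN→NZD→TRY: 0.5337 × 0.0792 × 21.26 = 0.89864
Maximum is MXN→HKD→NZD→MXN at 0.9733; no arbitrage — every cycle loses value.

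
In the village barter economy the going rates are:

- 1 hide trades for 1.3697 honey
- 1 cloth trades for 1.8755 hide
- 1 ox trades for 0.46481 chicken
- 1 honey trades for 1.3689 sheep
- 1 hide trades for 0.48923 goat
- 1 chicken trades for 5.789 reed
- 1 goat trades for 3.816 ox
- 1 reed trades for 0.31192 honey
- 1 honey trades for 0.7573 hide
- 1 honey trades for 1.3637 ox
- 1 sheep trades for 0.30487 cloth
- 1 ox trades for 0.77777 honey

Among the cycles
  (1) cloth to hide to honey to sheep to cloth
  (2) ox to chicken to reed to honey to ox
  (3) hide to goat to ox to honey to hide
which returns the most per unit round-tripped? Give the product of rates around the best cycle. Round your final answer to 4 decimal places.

1.1446

(1) 1.8755 × 1.3697 × 1.3689 × 0.30487 = 1.07208
(2) 0.46481 × 5.789 × 0.31192 × 1.3637 = 1.14457
(3) 0.48923 × 3.816 × 0.77777 × 0.7573 = 1.09961
Highest is cycle (2) at 1.1446 (>1, arbitrage).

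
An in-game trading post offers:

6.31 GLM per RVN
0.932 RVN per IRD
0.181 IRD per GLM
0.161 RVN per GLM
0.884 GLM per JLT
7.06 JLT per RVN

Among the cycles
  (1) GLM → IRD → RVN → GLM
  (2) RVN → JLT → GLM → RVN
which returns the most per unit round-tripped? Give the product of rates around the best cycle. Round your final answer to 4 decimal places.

(1) 0.181 × 0.932 × 6.31 = 1.06445
(2) 7.06 × 0.884 × 0.161 = 1.00481
Highest is cycle (1) at 1.0644 (>1, arbitrage).

1.0644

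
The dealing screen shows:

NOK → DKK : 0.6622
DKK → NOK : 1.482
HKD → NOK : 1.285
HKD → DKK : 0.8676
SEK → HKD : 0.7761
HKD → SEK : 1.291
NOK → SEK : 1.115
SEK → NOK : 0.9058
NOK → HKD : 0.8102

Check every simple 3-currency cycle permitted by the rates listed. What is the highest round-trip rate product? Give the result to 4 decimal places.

HKD→NOK→SEK→HKD: 1.285 × 1.115 × 0.7761 = 1.11198
DKK→NOK→HKD→DKK: 1.482 × 0.8102 × 0.8676 = 1.04174
HKD→SEK→NOK→HKD: 1.291 × 0.9058 × 0.8102 = 0.94744
Maximum is HKD→NOK→SEK→HKD at 1.1120; arbitrage exists.

1.1120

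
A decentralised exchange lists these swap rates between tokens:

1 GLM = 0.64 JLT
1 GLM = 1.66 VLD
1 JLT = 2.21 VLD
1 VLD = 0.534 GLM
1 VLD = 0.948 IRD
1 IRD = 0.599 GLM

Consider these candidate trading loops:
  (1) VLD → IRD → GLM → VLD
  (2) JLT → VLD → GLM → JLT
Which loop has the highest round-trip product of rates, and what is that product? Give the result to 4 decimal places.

0.9426

(1) 0.948 × 0.599 × 1.66 = 0.94263
(2) 2.21 × 0.534 × 0.64 = 0.75529
Highest is cycle (1) at 0.9426 (≤1, no arbitrage).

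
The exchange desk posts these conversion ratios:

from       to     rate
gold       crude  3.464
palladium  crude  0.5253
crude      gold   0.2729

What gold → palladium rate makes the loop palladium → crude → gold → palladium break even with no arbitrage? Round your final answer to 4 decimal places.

6.9757

Known legs of the cycle: 0.5253 × 0.2729 = 0.14335437
For no arbitrage the full-cycle product must be 1, so the missing rate is 1 / 0.14335437 ≈ 6.975720.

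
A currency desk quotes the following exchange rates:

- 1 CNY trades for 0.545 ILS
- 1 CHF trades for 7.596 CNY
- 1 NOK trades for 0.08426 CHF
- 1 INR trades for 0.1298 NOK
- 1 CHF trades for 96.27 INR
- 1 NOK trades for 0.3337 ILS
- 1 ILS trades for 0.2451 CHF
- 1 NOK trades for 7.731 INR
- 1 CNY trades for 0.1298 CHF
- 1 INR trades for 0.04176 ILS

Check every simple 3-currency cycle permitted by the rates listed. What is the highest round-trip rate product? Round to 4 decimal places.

1.0529

INR→NOK→CHF→INR: 0.1298 × 0.08426 × 96.27 = 1.05290
ILS→CHF→CNY→ILS: 0.2451 × 7.596 × 0.545 = 1.01467
ILS→CHF→INR→ILS: 0.2451 × 96.27 × 0.04176 = 0.98536
Maximum is INR→NOK→CHF→INR at 1.0529; arbitrage exists.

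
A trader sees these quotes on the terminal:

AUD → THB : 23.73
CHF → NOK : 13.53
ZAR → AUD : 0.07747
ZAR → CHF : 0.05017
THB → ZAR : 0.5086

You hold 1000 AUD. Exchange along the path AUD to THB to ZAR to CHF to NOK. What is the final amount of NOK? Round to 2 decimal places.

8192.49

1000 AUD × 23.73 = 23730 THB
23730 THB × 0.5086 = 12069.078 ZAR
12069.078 ZAR × 0.05017 = 605.50564326 CHF
605.50564326 CHF × 13.53 = 8192.4913533078 NOK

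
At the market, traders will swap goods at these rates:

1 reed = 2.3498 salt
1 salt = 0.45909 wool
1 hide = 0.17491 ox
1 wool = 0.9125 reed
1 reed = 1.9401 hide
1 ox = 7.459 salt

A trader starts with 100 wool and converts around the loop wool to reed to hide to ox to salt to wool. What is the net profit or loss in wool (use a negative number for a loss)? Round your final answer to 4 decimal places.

6.0352

100 wool × 0.9125 = 91.25 reed
91.25 reed × 1.9401 = 177.034125 hide
177.034125 hide × 0.17491 = 30.96503880375 ox
30.96503880375 ox × 7.459 = 230.96822443717125 salt
230.96822443717125 salt × 0.45909 = 106.0352021568609491625 wool
Net change: 106.0352021568609491625 − 100 = 6.0352021568609491625 wool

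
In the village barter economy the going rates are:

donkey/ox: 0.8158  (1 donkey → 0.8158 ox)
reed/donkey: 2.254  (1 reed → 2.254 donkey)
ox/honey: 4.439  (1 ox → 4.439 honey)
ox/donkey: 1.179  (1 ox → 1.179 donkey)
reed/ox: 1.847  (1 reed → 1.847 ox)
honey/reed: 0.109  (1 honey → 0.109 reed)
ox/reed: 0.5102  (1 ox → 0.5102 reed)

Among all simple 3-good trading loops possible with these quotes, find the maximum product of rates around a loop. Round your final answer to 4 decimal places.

0.9382

reed→donkey→ox→reed: 2.254 × 0.8158 × 0.5102 = 0.93816
reed→ox→honey→reed: 1.847 × 4.439 × 0.109 = 0.89367
Maximum is reed→donkey→ox→reed at 0.9382; no arbitrage — every cycle loses value.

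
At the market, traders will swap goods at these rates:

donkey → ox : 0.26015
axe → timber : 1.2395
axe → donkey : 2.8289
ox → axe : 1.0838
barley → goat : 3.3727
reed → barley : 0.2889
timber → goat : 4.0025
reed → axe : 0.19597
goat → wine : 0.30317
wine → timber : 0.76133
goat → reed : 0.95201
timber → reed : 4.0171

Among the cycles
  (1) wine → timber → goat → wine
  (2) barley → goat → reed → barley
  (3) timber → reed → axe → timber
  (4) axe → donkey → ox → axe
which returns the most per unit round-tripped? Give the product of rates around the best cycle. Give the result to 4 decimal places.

(1) 0.76133 × 4.0025 × 0.30317 = 0.92383
(2) 3.3727 × 0.95201 × 0.2889 = 0.92761
(3) 4.0171 × 0.19597 × 1.2395 = 0.97577
(4) 2.8289 × 0.26015 × 1.0838 = 0.79761
Highest is cycle (3) at 0.9758 (≤1, no arbitrage).

0.9758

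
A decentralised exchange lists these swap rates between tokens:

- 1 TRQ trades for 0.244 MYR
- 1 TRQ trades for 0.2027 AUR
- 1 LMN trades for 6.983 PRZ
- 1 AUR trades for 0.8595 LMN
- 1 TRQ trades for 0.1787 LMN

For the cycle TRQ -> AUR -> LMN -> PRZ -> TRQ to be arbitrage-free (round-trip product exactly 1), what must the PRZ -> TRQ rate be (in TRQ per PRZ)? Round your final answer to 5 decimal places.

0.82197

Known legs of the cycle: 0.2027 × 0.8595 × 6.983 = 1.21658279895
For no arbitrage the full-cycle product must be 1, so the missing rate is 1 / 1.21658279895 ≈ 0.8219745.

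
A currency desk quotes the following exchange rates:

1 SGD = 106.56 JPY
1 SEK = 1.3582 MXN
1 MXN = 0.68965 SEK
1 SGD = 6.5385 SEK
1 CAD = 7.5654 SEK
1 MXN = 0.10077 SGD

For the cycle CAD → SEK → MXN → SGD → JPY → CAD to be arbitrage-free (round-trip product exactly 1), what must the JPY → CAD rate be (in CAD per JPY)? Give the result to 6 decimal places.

0.009063

Known legs of the cycle: 7.5654 × 1.3582 × 0.10077 × 106.56 = 110.336979691345536
For no arbitrage the full-cycle product must be 1, so the missing rate is 1 / 110.336979691345536 ≈ 0.00906314.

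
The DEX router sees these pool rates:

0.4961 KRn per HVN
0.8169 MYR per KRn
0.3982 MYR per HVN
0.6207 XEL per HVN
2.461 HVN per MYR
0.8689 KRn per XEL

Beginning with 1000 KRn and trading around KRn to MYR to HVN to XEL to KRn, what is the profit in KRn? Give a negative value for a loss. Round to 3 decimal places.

84.257

1000 KRn × 0.8169 = 816.9 MYR
816.9 MYR × 2.461 = 2010.3909 HVN
2010.3909 HVN × 0.6207 = 1247.84963163 XEL
1247.84963163 XEL × 0.8689 = 1084.256544923307 KRn
Net change: 1084.256544923307 − 1000 = 84.256544923307 KRn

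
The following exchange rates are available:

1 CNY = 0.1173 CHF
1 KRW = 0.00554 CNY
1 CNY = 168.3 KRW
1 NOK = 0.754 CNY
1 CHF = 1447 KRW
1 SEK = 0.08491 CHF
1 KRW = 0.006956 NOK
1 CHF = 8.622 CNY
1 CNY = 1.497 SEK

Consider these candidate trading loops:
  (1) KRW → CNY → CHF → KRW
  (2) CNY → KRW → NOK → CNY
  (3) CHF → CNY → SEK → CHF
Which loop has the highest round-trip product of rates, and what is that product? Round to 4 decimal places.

1.0959

(1) 0.00554 × 0.1173 × 1447 = 0.94032
(2) 168.3 × 0.006956 × 0.754 = 0.88270
(3) 8.622 × 1.497 × 0.08491 = 1.09594
Highest is cycle (3) at 1.0959 (>1, arbitrage).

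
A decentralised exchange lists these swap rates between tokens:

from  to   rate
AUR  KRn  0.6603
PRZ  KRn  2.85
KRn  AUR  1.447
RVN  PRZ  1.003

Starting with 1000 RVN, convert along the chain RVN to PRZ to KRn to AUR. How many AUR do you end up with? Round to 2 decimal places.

4136.32

1000 RVN × 1.003 = 1003 PRZ
1003 PRZ × 2.85 = 2858.55 KRn
2858.55 KRn × 1.447 = 4136.32185 AUR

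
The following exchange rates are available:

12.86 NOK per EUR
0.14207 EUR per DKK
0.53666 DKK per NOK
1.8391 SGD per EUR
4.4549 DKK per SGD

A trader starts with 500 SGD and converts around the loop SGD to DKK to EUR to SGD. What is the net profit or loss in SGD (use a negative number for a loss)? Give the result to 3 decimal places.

81.990

500 SGD × 4.4549 = 2227.45 DKK
2227.45 DKK × 0.14207 = 316.4538215 EUR
316.4538215 EUR × 1.8391 = 581.99022312065 SGD
Net change: 581.99022312065 − 500 = 81.99022312065 SGD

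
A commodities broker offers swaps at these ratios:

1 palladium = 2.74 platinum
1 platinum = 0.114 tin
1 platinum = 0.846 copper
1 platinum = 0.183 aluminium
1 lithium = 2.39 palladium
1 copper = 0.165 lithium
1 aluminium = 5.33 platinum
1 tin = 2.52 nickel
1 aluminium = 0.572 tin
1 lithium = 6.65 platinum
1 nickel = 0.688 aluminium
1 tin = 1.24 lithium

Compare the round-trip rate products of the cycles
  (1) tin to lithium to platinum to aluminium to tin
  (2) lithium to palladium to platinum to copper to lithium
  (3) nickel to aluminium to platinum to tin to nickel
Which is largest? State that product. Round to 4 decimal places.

(1) 1.24 × 6.65 × 0.183 × 0.572 = 0.86316
(2) 2.39 × 2.74 × 0.846 × 0.165 = 0.91412
(3) 0.688 × 5.33 × 0.114 × 2.52 = 1.05347
Highest is cycle (3) at 1.0535 (>1, arbitrage).

1.0535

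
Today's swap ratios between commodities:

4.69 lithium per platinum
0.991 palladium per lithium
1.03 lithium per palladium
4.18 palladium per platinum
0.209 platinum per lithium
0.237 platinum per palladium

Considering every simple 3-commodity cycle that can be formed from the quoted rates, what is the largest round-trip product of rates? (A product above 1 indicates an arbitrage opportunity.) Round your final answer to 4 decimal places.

1.1015

platinum→lithium→palladium→platinum: 4.69 × 0.991 × 0.237 = 1.10153
platinum→palladium→lithium→platinum: 4.18 × 1.03 × 0.209 = 0.89983
Maximum is platinum→lithium→palladium→platinum at 1.1015; arbitrage exists.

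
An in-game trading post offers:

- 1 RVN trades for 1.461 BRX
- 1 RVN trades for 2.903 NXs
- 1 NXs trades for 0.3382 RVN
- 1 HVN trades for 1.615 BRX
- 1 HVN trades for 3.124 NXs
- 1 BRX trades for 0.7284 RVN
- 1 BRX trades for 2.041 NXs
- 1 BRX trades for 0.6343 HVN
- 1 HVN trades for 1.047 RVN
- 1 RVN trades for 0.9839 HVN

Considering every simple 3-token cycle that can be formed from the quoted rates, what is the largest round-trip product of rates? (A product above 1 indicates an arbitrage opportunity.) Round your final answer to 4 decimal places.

RVN→HVN→BRX→RVN: 0.9839 × 1.615 × 0.7284 = 1.15743
RVN→HVN→NXs→RVN: 0.9839 × 3.124 × 0.3382 = 1.03953
RVN→BRX→NXs→RVN: 1.461 × 2.041 × 0.3382 = 1.00848
RVN→BRX→HVN→RVN: 1.461 × 0.6343 × 1.047 = 0.97027
Maximum is RVN→HVN→BRX→RVN at 1.1574; arbitrage exists.

1.1574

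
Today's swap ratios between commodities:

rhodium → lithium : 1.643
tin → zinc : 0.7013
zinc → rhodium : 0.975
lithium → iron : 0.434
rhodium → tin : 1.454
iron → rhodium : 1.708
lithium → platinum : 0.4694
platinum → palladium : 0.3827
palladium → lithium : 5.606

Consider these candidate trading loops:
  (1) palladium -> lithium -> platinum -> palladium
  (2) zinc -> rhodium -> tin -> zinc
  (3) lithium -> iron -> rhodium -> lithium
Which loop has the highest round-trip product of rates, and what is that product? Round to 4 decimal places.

1.2179

(1) 5.606 × 0.4694 × 0.3827 = 1.00706
(2) 0.975 × 1.454 × 0.7013 = 0.99420
(3) 0.434 × 1.708 × 1.643 = 1.21791
Highest is cycle (3) at 1.2179 (>1, arbitrage).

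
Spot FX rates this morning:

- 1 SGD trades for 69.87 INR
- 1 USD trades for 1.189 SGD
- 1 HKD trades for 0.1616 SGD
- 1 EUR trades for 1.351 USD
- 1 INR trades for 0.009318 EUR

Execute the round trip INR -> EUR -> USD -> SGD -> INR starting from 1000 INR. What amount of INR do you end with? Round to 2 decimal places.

1045.80

1000 INR × 0.009318 = 9.318 EUR
9.318 EUR × 1.351 = 12.588618 USD
12.588618 USD × 1.189 = 14.967866802 SGD
14.967866802 SGD × 69.87 = 1045.80485345574 INR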